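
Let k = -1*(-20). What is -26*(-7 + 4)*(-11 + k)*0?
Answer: 0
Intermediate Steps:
k = 20
-26*(-7 + 4)*(-11 + k)*0 = -26*(-7 + 4)*(-11 + 20)*0 = -(-78)*9*0 = -26*(-27)*0 = 702*0 = 0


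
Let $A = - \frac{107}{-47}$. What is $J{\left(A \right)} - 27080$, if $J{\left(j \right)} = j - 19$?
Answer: $- \frac{1273546}{47} \approx -27097.0$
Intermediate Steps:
$A = \frac{107}{47}$ ($A = \left(-107\right) \left(- \frac{1}{47}\right) = \frac{107}{47} \approx 2.2766$)
$J{\left(j \right)} = -19 + j$
$J{\left(A \right)} - 27080 = \left(-19 + \frac{107}{47}\right) - 27080 = - \frac{786}{47} - 27080 = - \frac{1273546}{47}$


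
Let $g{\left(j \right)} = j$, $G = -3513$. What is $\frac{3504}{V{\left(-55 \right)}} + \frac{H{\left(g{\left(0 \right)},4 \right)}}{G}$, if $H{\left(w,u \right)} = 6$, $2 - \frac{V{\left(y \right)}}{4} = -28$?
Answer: $\frac{170956}{5855} \approx 29.198$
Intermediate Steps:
$V{\left(y \right)} = 120$ ($V{\left(y \right)} = 8 - -112 = 8 + 112 = 120$)
$\frac{3504}{V{\left(-55 \right)}} + \frac{H{\left(g{\left(0 \right)},4 \right)}}{G} = \frac{3504}{120} + \frac{6}{-3513} = 3504 \cdot \frac{1}{120} + 6 \left(- \frac{1}{3513}\right) = \frac{146}{5} - \frac{2}{1171} = \frac{170956}{5855}$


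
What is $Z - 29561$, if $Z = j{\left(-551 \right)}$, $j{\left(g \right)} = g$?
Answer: $-30112$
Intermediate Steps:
$Z = -551$
$Z - 29561 = -551 - 29561 = -30112$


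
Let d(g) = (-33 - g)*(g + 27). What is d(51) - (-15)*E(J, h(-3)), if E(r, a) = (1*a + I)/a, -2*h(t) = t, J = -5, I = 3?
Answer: -6507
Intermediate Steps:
h(t) = -t/2
E(r, a) = (3 + a)/a (E(r, a) = (1*a + 3)/a = (a + 3)/a = (3 + a)/a)
d(g) = (-33 - g)*(27 + g)
d(51) - (-15)*E(J, h(-3)) = (-891 - 1*51**2 - 60*51) - (-15)*(3 - 1/2*(-3))/((-1/2*(-3))) = (-891 - 1*2601 - 3060) - (-15)*(3 + 3/2)/(3/2) = (-891 - 2601 - 3060) - (-15)*(2/3)*(9/2) = -6552 - (-15)*3 = -6552 - 1*(-45) = -6552 + 45 = -6507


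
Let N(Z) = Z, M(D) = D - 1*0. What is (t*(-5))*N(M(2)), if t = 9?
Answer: -90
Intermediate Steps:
M(D) = D (M(D) = D + 0 = D)
(t*(-5))*N(M(2)) = (9*(-5))*2 = -45*2 = -90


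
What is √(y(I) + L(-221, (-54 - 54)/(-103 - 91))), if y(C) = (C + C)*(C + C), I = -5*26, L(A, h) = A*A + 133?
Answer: √116574 ≈ 341.43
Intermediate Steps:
L(A, h) = 133 + A² (L(A, h) = A² + 133 = 133 + A²)
I = -130
y(C) = 4*C² (y(C) = (2*C)*(2*C) = 4*C²)
√(y(I) + L(-221, (-54 - 54)/(-103 - 91))) = √(4*(-130)² + (133 + (-221)²)) = √(4*16900 + (133 + 48841)) = √(67600 + 48974) = √116574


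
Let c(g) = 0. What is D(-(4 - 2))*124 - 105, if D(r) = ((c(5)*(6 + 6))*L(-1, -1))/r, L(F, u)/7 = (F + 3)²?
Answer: -105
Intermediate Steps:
L(F, u) = 7*(3 + F)² (L(F, u) = 7*(F + 3)² = 7*(3 + F)²)
D(r) = 0 (D(r) = ((0*(6 + 6))*(7*(3 - 1)²))/r = ((0*12)*(7*2²))/r = (0*(7*4))/r = (0*28)/r = 0/r = 0)
D(-(4 - 2))*124 - 105 = 0*124 - 105 = 0 - 105 = -105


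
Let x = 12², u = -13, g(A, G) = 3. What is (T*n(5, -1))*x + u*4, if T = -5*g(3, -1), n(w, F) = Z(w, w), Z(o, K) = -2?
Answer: 4268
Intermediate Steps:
n(w, F) = -2
T = -15 (T = -5*3 = -15)
x = 144
(T*n(5, -1))*x + u*4 = -15*(-2)*144 - 13*4 = 30*144 - 52 = 4320 - 52 = 4268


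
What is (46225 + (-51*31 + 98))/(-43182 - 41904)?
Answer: -7457/14181 ≈ -0.52584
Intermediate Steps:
(46225 + (-51*31 + 98))/(-43182 - 41904) = (46225 + (-1581 + 98))/(-85086) = (46225 - 1483)*(-1/85086) = 44742*(-1/85086) = -7457/14181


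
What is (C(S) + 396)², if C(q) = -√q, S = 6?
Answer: (396 - √6)² ≈ 1.5488e+5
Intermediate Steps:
(C(S) + 396)² = (-√6 + 396)² = (396 - √6)²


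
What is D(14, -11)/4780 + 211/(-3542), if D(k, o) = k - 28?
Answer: -132271/2116345 ≈ -0.062500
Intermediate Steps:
D(k, o) = -28 + k
D(14, -11)/4780 + 211/(-3542) = (-28 + 14)/4780 + 211/(-3542) = -14*1/4780 + 211*(-1/3542) = -7/2390 - 211/3542 = -132271/2116345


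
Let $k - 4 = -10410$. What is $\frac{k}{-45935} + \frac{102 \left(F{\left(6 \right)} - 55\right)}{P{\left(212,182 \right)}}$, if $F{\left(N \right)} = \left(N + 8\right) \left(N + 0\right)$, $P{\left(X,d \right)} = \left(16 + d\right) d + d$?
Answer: $\frac{256380119}{831836915} \approx 0.30821$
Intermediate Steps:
$P{\left(X,d \right)} = d + d \left(16 + d\right)$ ($P{\left(X,d \right)} = d \left(16 + d\right) + d = d + d \left(16 + d\right)$)
$F{\left(N \right)} = N \left(8 + N\right)$ ($F{\left(N \right)} = \left(8 + N\right) N = N \left(8 + N\right)$)
$k = -10406$ ($k = 4 - 10410 = -10406$)
$\frac{k}{-45935} + \frac{102 \left(F{\left(6 \right)} - 55\right)}{P{\left(212,182 \right)}} = - \frac{10406}{-45935} + \frac{102 \left(6 \left(8 + 6\right) - 55\right)}{182 \left(17 + 182\right)} = \left(-10406\right) \left(- \frac{1}{45935}\right) + \frac{102 \left(6 \cdot 14 - 55\right)}{182 \cdot 199} = \frac{10406}{45935} + \frac{102 \left(84 - 55\right)}{36218} = \frac{10406}{45935} + 102 \cdot 29 \cdot \frac{1}{36218} = \frac{10406}{45935} + 2958 \cdot \frac{1}{36218} = \frac{10406}{45935} + \frac{1479}{18109} = \frac{256380119}{831836915}$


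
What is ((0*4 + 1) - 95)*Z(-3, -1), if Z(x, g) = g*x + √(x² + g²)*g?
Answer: -282 + 94*√10 ≈ 15.254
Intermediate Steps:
Z(x, g) = g*x + g*√(g² + x²) (Z(x, g) = g*x + √(g² + x²)*g = g*x + g*√(g² + x²))
((0*4 + 1) - 95)*Z(-3, -1) = ((0*4 + 1) - 95)*(-(-3 + √((-1)² + (-3)²))) = ((0 + 1) - 95)*(-(-3 + √(1 + 9))) = (1 - 95)*(-(-3 + √10)) = -94*(3 - √10) = -282 + 94*√10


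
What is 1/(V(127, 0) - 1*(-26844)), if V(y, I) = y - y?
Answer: 1/26844 ≈ 3.7252e-5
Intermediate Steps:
V(y, I) = 0
1/(V(127, 0) - 1*(-26844)) = 1/(0 - 1*(-26844)) = 1/(0 + 26844) = 1/26844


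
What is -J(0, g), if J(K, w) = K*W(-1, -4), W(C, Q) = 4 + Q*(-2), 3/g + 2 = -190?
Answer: 0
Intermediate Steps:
g = -1/64 (g = 3/(-2 - 190) = 3/(-192) = 3*(-1/192) = -1/64 ≈ -0.015625)
W(C, Q) = 4 - 2*Q
J(K, w) = 12*K (J(K, w) = K*(4 - 2*(-4)) = K*(4 + 8) = K*12 = 12*K)
-J(0, g) = -12*0 = -1*0 = 0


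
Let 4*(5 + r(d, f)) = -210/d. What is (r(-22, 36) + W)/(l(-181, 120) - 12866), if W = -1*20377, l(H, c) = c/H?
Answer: 162303243/102470104 ≈ 1.5839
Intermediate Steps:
W = -20377
r(d, f) = -5 - 105/(2*d) (r(d, f) = -5 + (-210/d)/4 = -5 - 105/(2*d))
(r(-22, 36) + W)/(l(-181, 120) - 12866) = ((-5 - 105/2/(-22)) - 20377)/(120/(-181) - 12866) = ((-5 - 105/2*(-1/22)) - 20377)/(120*(-1/181) - 12866) = ((-5 + 105/44) - 20377)/(-120/181 - 12866) = (-115/44 - 20377)/(-2328866/181) = -896703/44*(-181/2328866) = 162303243/102470104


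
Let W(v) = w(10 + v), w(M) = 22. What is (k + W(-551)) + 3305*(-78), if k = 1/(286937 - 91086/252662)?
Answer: -491780543443239/1907841716 ≈ -2.5777e+5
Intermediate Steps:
k = 6649/1907841716 (k = 1/(286937 - 91086*1/252662) = 1/(286937 - 2397/6649) = 1/(1907841716/6649) = 6649/1907841716 ≈ 3.4851e-6)
W(v) = 22
(k + W(-551)) + 3305*(-78) = (6649/1907841716 + 22) + 3305*(-78) = 41972524401/1907841716 - 257790 = -491780543443239/1907841716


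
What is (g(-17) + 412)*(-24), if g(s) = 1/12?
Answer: -9890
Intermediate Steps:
g(s) = 1/12
(g(-17) + 412)*(-24) = (1/12 + 412)*(-24) = (4945/12)*(-24) = -9890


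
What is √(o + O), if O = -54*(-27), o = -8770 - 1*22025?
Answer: I*√29337 ≈ 171.28*I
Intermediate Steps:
o = -30795 (o = -8770 - 22025 = -30795)
O = 1458
√(o + O) = √(-30795 + 1458) = √(-29337) = I*√29337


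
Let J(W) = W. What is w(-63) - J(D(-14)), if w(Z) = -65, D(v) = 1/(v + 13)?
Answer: -64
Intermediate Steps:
D(v) = 1/(13 + v)
w(-63) - J(D(-14)) = -65 - 1/(13 - 14) = -65 - 1/(-1) = -65 - 1*(-1) = -65 + 1 = -64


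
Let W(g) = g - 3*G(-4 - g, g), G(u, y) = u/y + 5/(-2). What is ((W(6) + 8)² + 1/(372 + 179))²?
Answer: 2395570304169/4857616 ≈ 4.9316e+5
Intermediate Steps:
G(u, y) = -5/2 + u/y (G(u, y) = u/y + 5*(-½) = u/y - 5/2 = -5/2 + u/y)
W(g) = 15/2 + g - 3*(-4 - g)/g (W(g) = g - 3*(-5/2 + (-4 - g)/g) = g + (15/2 - 3*(-4 - g)/g) = 15/2 + g - 3*(-4 - g)/g)
((W(6) + 8)² + 1/(372 + 179))² = (((21/2 + 6 + 12/6) + 8)² + 1/(372 + 179))² = (((21/2 + 6 + 12*(⅙)) + 8)² + 1/551)² = (((21/2 + 6 + 2) + 8)² + 1/551)² = ((37/2 + 8)² + 1/551)² = ((53/2)² + 1/551)² = (2809/4 + 1/551)² = (1547763/2204)² = 2395570304169/4857616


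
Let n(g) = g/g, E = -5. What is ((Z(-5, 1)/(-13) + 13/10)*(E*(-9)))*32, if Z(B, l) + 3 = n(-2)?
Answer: 27216/13 ≈ 2093.5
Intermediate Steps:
n(g) = 1
Z(B, l) = -2 (Z(B, l) = -3 + 1 = -2)
((Z(-5, 1)/(-13) + 13/10)*(E*(-9)))*32 = ((-2/(-13) + 13/10)*(-5*(-9)))*32 = ((-2*(-1/13) + 13*(⅒))*45)*32 = ((2/13 + 13/10)*45)*32 = ((189/130)*45)*32 = (1701/26)*32 = 27216/13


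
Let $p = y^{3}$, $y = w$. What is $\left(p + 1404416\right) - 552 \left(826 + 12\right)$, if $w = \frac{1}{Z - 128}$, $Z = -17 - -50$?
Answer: $\frac{807510069999}{857375} \approx 9.4184 \cdot 10^{5}$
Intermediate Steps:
$Z = 33$ ($Z = -17 + 50 = 33$)
$w = - \frac{1}{95}$ ($w = \frac{1}{33 - 128} = \frac{1}{-95} = - \frac{1}{95} \approx -0.010526$)
$y = - \frac{1}{95} \approx -0.010526$
$p = - \frac{1}{857375}$ ($p = \left(- \frac{1}{95}\right)^{3} = - \frac{1}{857375} \approx -1.1664 \cdot 10^{-6}$)
$\left(p + 1404416\right) - 552 \left(826 + 12\right) = \left(- \frac{1}{857375} + 1404416\right) - 552 \left(826 + 12\right) = \frac{1204111167999}{857375} - 462576 = \frac{807510069999}{857375}$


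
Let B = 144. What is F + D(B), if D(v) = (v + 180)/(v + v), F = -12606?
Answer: -100839/8 ≈ -12605.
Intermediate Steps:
D(v) = (180 + v)/(2*v) (D(v) = (180 + v)/((2*v)) = (180 + v)*(1/(2*v)) = (180 + v)/(2*v))
F + D(B) = -12606 + (½)*(180 + 144)/144 = -12606 + (½)*(1/144)*324 = -12606 + 9/8 = -100839/8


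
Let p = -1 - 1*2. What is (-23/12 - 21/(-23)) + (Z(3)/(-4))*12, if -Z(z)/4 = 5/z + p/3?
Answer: 1931/276 ≈ 6.9964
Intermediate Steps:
p = -3 (p = -1 - 2 = -3)
Z(z) = 4 - 20/z (Z(z) = -4*(5/z - 3/3) = -4*(5/z - 3*⅓) = -4*(5/z - 1) = -4*(-1 + 5/z) = 4 - 20/z)
(-23/12 - 21/(-23)) + (Z(3)/(-4))*12 = (-23/12 - 21/(-23)) + ((4 - 20/3)/(-4))*12 = (-23*1/12 - 21*(-1/23)) + ((4 - 20*⅓)*(-¼))*12 = (-23/12 + 21/23) + ((4 - 20/3)*(-¼))*12 = -277/276 - 8/3*(-¼)*12 = -277/276 + (⅔)*12 = -277/276 + 8 = 1931/276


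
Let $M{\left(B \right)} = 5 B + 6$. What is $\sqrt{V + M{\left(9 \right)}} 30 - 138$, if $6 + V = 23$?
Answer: $-138 + 60 \sqrt{17} \approx 109.39$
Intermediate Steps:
$V = 17$ ($V = -6 + 23 = 17$)
$M{\left(B \right)} = 6 + 5 B$
$\sqrt{V + M{\left(9 \right)}} 30 - 138 = \sqrt{17 + \left(6 + 5 \cdot 9\right)} 30 - 138 = \sqrt{17 + \left(6 + 45\right)} 30 - 138 = \sqrt{17 + 51} \cdot 30 - 138 = \sqrt{68} \cdot 30 - 138 = 2 \sqrt{17} \cdot 30 - 138 = 60 \sqrt{17} - 138 = -138 + 60 \sqrt{17}$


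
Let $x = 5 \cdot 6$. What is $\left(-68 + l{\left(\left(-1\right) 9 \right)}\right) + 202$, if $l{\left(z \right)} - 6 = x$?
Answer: $170$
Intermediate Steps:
$x = 30$
$l{\left(z \right)} = 36$ ($l{\left(z \right)} = 6 + 30 = 36$)
$\left(-68 + l{\left(\left(-1\right) 9 \right)}\right) + 202 = \left(-68 + 36\right) + 202 = -32 + 202 = 170$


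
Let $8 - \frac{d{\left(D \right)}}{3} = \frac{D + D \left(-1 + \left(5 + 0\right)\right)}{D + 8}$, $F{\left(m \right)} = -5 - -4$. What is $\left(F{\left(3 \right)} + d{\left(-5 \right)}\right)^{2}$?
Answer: $2304$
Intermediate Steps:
$F{\left(m \right)} = -1$ ($F{\left(m \right)} = -5 + 4 = -1$)
$d{\left(D \right)} = 24 - \frac{15 D}{8 + D}$ ($d{\left(D \right)} = 24 - 3 \frac{D + D \left(-1 + \left(5 + 0\right)\right)}{D + 8} = 24 - 3 \frac{D + D \left(-1 + 5\right)}{8 + D} = 24 - 3 \frac{D + D 4}{8 + D} = 24 - 3 \frac{D + 4 D}{8 + D} = 24 - 3 \frac{5 D}{8 + D} = 24 - \frac{15 D}{8 + D}$)
$\left(F{\left(3 \right)} + d{\left(-5 \right)}\right)^{2} = \left(-1 + \frac{3 \left(64 + 3 \left(-5\right)\right)}{8 - 5}\right)^{2} = \left(-1 + \frac{3 \left(64 - 15\right)}{3}\right)^{2} = \left(-1 + 3 \cdot \frac{1}{3} \cdot 49\right)^{2} = \left(-1 + 49\right)^{2} = 48^{2} = 2304$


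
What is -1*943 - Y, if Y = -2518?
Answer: 1575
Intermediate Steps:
-1*943 - Y = -1*943 - 1*(-2518) = -943 + 2518 = 1575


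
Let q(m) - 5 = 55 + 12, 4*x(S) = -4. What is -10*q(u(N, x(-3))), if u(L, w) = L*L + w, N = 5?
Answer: -720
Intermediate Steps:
x(S) = -1 (x(S) = (1/4)*(-4) = -1)
u(L, w) = w + L**2 (u(L, w) = L**2 + w = w + L**2)
q(m) = 72 (q(m) = 5 + (55 + 12) = 5 + 67 = 72)
-10*q(u(N, x(-3))) = -10*72 = -720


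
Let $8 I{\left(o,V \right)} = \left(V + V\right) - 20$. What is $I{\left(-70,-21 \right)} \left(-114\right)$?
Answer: $\frac{1767}{2} \approx 883.5$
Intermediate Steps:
$I{\left(o,V \right)} = - \frac{5}{2} + \frac{V}{4}$ ($I{\left(o,V \right)} = \frac{\left(V + V\right) - 20}{8} = \frac{2 V - 20}{8} = \frac{-20 + 2 V}{8} = - \frac{5}{2} + \frac{V}{4}$)
$I{\left(-70,-21 \right)} \left(-114\right) = \left(- \frac{5}{2} + \frac{1}{4} \left(-21\right)\right) \left(-114\right) = \left(- \frac{5}{2} - \frac{21}{4}\right) \left(-114\right) = \left(- \frac{31}{4}\right) \left(-114\right) = \frac{1767}{2}$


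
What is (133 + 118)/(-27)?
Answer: -251/27 ≈ -9.2963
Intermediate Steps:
(133 + 118)/(-27) = 251*(-1/27) = -251/27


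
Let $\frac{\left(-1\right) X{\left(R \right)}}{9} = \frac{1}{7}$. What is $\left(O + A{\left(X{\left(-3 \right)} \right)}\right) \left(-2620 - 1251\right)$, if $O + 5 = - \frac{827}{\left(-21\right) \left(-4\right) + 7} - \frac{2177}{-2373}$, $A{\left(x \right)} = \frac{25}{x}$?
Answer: $\frac{1669184048}{13221} \approx 1.2625 \cdot 10^{5}$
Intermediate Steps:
$X{\left(R \right)} = - \frac{9}{7}$
$O = - \frac{406297}{30849}$ ($O = -5 - \left(- \frac{311}{339} + \frac{827}{\left(-21\right) \left(-4\right) + 7}\right) = -5 - \left(- \frac{311}{339} + \frac{827}{84 + 7}\right) = -5 + \left(- \frac{827}{91} + \frac{311}{339}\right) = -5 - \frac{252052}{30849} = - \frac{406297}{30849} \approx -13.171$)
$\left(O + A{\left(X{\left(-3 \right)} \right)}\right) \left(-2620 - 1251\right) = \left(- \frac{406297}{30849} + \frac{25}{- \frac{9}{7}}\right) \left(-2620 - 1251\right) = \left(- \frac{406297}{30849} + 25 \left(- \frac{7}{9}\right)\right) \left(-3871\right) = \left(- \frac{406297}{30849} - \frac{175}{9}\right) \left(-3871\right) = \left(- \frac{3018416}{92547}\right) \left(-3871\right) = \frac{1669184048}{13221}$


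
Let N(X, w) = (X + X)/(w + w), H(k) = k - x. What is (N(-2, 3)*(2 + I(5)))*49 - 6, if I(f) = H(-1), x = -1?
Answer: -214/3 ≈ -71.333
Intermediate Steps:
H(k) = 1 + k (H(k) = k - 1*(-1) = k + 1 = 1 + k)
N(X, w) = X/w (N(X, w) = (2*X)/((2*w)) = (2*X)*(1/(2*w)) = X/w)
I(f) = 0 (I(f) = 1 - 1 = 0)
(N(-2, 3)*(2 + I(5)))*49 - 6 = ((-2/3)*(2 + 0))*49 - 6 = (-2*⅓*2)*49 - 6 = -⅔*2*49 - 6 = -4/3*49 - 6 = -196/3 - 6 = -214/3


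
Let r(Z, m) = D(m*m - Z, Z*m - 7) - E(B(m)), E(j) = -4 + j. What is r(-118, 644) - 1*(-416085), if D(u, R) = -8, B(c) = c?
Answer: 415437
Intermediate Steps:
r(Z, m) = -4 - m (r(Z, m) = -8 - (-4 + m) = -8 + (4 - m) = -4 - m)
r(-118, 644) - 1*(-416085) = (-4 - 1*644) - 1*(-416085) = (-4 - 644) + 416085 = -648 + 416085 = 415437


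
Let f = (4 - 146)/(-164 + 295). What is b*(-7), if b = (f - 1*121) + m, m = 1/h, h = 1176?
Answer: 18807637/22008 ≈ 854.58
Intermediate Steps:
f = -142/131 ≈ -1.0840
m = 1/1176 ≈ 0.00085034
b = -18807637/154056 (b = (-142/131 - 1*121) + 1/1176 = (-142/131 - 121) + 1/1176 = -15993/131 + 1/1176 = -18807637/154056 ≈ -122.08)
b*(-7) = -18807637/154056*(-7) = 18807637/22008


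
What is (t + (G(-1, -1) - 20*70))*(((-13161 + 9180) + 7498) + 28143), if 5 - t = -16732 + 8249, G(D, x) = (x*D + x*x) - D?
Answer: 224501060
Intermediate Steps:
G(D, x) = x² - D + D*x (G(D, x) = (D*x + x²) - D = (x² + D*x) - D = x² - D + D*x)
t = 8488 (t = 5 - (-16732 + 8249) = 5 - 1*(-8483) = 5 + 8483 = 8488)
(t + (G(-1, -1) - 20*70))*(((-13161 + 9180) + 7498) + 28143) = (8488 + (((-1)² - 1*(-1) - 1*(-1)) - 20*70))*(((-13161 + 9180) + 7498) + 28143) = (8488 + ((1 + 1 + 1) - 1400))*((-3981 + 7498) + 28143) = (8488 + (3 - 1400))*(3517 + 28143) = (8488 - 1397)*31660 = 7091*31660 = 224501060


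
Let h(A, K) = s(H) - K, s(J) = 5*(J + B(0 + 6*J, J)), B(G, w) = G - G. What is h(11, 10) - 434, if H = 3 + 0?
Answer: -429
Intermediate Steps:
B(G, w) = 0
H = 3
s(J) = 5*J (s(J) = 5*(J + 0) = 5*J)
h(A, K) = 15 - K (h(A, K) = 5*3 - K = 15 - K)
h(11, 10) - 434 = (15 - 1*10) - 434 = (15 - 10) - 434 = 5 - 434 = -429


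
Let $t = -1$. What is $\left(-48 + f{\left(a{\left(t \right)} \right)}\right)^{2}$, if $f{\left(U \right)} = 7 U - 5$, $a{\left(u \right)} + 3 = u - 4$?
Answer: $11881$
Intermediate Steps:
$a{\left(u \right)} = -7 + u$ ($a{\left(u \right)} = -3 + \left(u - 4\right) = -3 + \left(-4 + u\right) = -7 + u$)
$f{\left(U \right)} = -5 + 7 U$
$\left(-48 + f{\left(a{\left(t \right)} \right)}\right)^{2} = \left(-48 + \left(-5 + 7 \left(-7 - 1\right)\right)\right)^{2} = \left(-48 + \left(-5 + 7 \left(-8\right)\right)\right)^{2} = \left(-48 - 61\right)^{2} = \left(-109\right)^{2} = 11881$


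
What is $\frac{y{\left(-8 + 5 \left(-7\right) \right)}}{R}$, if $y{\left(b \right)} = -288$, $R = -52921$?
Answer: $\frac{288}{52921} \approx 0.0054421$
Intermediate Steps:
$\frac{y{\left(-8 + 5 \left(-7\right) \right)}}{R} = - \frac{288}{-52921} = \left(-288\right) \left(- \frac{1}{52921}\right) = \frac{288}{52921}$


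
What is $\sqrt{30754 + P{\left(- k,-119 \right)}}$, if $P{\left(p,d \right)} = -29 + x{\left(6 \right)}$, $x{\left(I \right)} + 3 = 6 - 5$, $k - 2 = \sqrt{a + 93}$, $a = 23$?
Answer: $7 \sqrt{627} \approx 175.28$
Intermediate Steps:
$k = 2 + 2 \sqrt{29}$ ($k = 2 + \sqrt{23 + 93} = 2 + \sqrt{116} = 2 + 2 \sqrt{29} \approx 12.77$)
$x{\left(I \right)} = -2$ ($x{\left(I \right)} = -3 + \left(6 - 5\right) = -3 + 1 = -2$)
$P{\left(p,d \right)} = -31$ ($P{\left(p,d \right)} = -29 - 2 = -31$)
$\sqrt{30754 + P{\left(- k,-119 \right)}} = \sqrt{30754 - 31} = \sqrt{30723} = 7 \sqrt{627}$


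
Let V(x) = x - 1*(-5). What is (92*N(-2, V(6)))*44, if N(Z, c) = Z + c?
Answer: 36432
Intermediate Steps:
V(x) = 5 + x (V(x) = x + 5 = 5 + x)
(92*N(-2, V(6)))*44 = (92*(-2 + (5 + 6)))*44 = (92*(-2 + 11))*44 = (92*9)*44 = 828*44 = 36432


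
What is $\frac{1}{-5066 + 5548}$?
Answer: $\frac{1}{482} \approx 0.0020747$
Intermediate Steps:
$\frac{1}{-5066 + 5548} = \frac{1}{482}$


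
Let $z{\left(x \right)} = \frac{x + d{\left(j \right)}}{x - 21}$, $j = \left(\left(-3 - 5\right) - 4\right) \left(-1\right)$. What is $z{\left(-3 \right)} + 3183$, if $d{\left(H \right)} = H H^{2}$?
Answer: $\frac{24889}{8} \approx 3111.1$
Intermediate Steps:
$j = 12$ ($j = \left(-8 - 4\right) \left(-1\right) = \left(-12\right) \left(-1\right) = 12$)
$d{\left(H \right)} = H^{3}$
$z{\left(x \right)} = \frac{1728 + x}{-21 + x}$ ($z{\left(x \right)} = \frac{x + 12^{3}}{x - 21} = \frac{x + 1728}{-21 + x} = \frac{1728 + x}{-21 + x}$)
$z{\left(-3 \right)} + 3183 = \frac{1728 - 3}{-21 - 3} + 3183 = \frac{1}{-24} \cdot 1725 + 3183 = \left(- \frac{1}{24}\right) 1725 + 3183 = - \frac{575}{8} + 3183 = \frac{24889}{8}$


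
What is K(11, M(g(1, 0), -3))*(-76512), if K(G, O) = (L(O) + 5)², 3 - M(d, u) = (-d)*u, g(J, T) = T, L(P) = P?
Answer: -4896768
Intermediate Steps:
M(d, u) = 3 + d*u (M(d, u) = 3 - (-d)*u = 3 - (-1)*d*u = 3 + d*u)
K(G, O) = (5 + O)² (K(G, O) = (O + 5)² = (5 + O)²)
K(11, M(g(1, 0), -3))*(-76512) = (5 + (3 + 0*(-3)))²*(-76512) = (5 + (3 + 0))²*(-76512) = (5 + 3)²*(-76512) = 8²*(-76512) = 64*(-76512) = -4896768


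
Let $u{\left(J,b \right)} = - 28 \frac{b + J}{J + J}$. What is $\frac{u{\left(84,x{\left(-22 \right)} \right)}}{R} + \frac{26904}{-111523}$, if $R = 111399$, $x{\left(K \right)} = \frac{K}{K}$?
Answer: $- \frac{17991951631}{74541304062} \approx -0.24137$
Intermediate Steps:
$x{\left(K \right)} = 1$
$u{\left(J,b \right)} = - \frac{14 \left(J + b\right)}{J}$ ($u{\left(J,b \right)} = - 28 \frac{J + b}{2 J} = - \frac{14 \left(J + b\right)}{J}$)
$\frac{u{\left(84,x{\left(-22 \right)} \right)}}{R} + \frac{26904}{-111523} = \frac{-14 - \frac{14}{84}}{111399} + \frac{26904}{-111523} = \left(-14 - 14 \cdot \frac{1}{84}\right) \frac{1}{111399} + 26904 \left(- \frac{1}{111523}\right) = \left(-14 - \frac{1}{6}\right) \frac{1}{111399} - \frac{26904}{111523} = \left(- \frac{85}{6}\right) \frac{1}{111399} - \frac{26904}{111523} = - \frac{85}{668394} - \frac{26904}{111523} = - \frac{17991951631}{74541304062}$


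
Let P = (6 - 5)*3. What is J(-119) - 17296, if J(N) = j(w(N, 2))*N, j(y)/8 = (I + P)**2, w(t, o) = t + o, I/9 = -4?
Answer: -1054024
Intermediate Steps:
I = -36 (I = 9*(-4) = -36)
w(t, o) = o + t
P = 3 (P = 1*3 = 3)
j(y) = 8712 (j(y) = 8*(-36 + 3)**2 = 8*(-33)**2 = 8*1089 = 8712)
J(N) = 8712*N
J(-119) - 17296 = 8712*(-119) - 17296 = -1036728 - 17296 = -1054024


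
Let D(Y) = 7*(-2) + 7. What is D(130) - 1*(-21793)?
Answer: 21786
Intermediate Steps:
D(Y) = -7 (D(Y) = -14 + 7 = -7)
D(130) - 1*(-21793) = -7 - 1*(-21793) = -7 + 21793 = 21786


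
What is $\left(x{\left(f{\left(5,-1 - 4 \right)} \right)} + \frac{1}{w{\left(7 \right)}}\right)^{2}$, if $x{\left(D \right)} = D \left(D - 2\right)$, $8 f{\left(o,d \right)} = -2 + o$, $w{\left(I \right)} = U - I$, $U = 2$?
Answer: $\frac{67081}{102400} \approx 0.65509$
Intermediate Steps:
$w{\left(I \right)} = 2 - I$
$f{\left(o,d \right)} = - \frac{1}{4} + \frac{o}{8}$ ($f{\left(o,d \right)} = \frac{-2 + o}{8} = - \frac{1}{4} + \frac{o}{8}$)
$x{\left(D \right)} = D \left(-2 + D\right)$
$\left(x{\left(f{\left(5,-1 - 4 \right)} \right)} + \frac{1}{w{\left(7 \right)}}\right)^{2} = \left(\left(- \frac{1}{4} + \frac{1}{8} \cdot 5\right) \left(-2 + \left(- \frac{1}{4} + \frac{1}{8} \cdot 5\right)\right) + \frac{1}{2 - 7}\right)^{2} = \left(\left(- \frac{1}{4} + \frac{5}{8}\right) \left(-2 + \left(- \frac{1}{4} + \frac{5}{8}\right)\right) + \frac{1}{2 - 7}\right)^{2} = \left(\frac{3 \left(-2 + \frac{3}{8}\right)}{8} + \frac{1}{-5}\right)^{2} = \left(\frac{3}{8} \left(- \frac{13}{8}\right) - \frac{1}{5}\right)^{2} = \left(- \frac{39}{64} - \frac{1}{5}\right)^{2} = \left(- \frac{259}{320}\right)^{2} = \frac{67081}{102400}$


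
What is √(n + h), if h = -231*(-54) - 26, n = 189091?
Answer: √201539 ≈ 448.93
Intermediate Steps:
h = 12448 (h = 12474 - 26 = 12448)
√(n + h) = √(189091 + 12448) = √201539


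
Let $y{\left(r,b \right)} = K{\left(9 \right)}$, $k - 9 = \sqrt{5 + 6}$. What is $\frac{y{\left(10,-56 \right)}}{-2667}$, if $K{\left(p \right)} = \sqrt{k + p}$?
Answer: $- \frac{\sqrt{18 + \sqrt{11}}}{2667} \approx -0.0017312$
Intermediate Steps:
$k = 9 + \sqrt{11}$ ($k = 9 + \sqrt{5 + 6} = 9 + \sqrt{11} \approx 12.317$)
$K{\left(p \right)} = \sqrt{9 + p + \sqrt{11}}$ ($K{\left(p \right)} = \sqrt{\left(9 + \sqrt{11}\right) + p} = \sqrt{9 + p + \sqrt{11}}$)
$y{\left(r,b \right)} = \sqrt{18 + \sqrt{11}}$ ($y{\left(r,b \right)} = \sqrt{9 + 9 + \sqrt{11}} = \sqrt{18 + \sqrt{11}}$)
$\frac{y{\left(10,-56 \right)}}{-2667} = \frac{\sqrt{18 + \sqrt{11}}}{-2667} = \sqrt{18 + \sqrt{11}} \left(- \frac{1}{2667}\right) = - \frac{\sqrt{18 + \sqrt{11}}}{2667}$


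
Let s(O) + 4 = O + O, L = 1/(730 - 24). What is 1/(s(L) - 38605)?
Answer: -353/13628976 ≈ -2.5901e-5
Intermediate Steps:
L = 1/706 ≈ 0.0014164
s(O) = -4 + 2*O (s(O) = -4 + (O + O) = -4 + 2*O)
1/(s(L) - 38605) = 1/((-4 + 2*(1/706)) - 38605) = 1/((-4 + 1/353) - 38605) = 1/(-1411/353 - 38605) = 1/(-13628976/353) = -353/13628976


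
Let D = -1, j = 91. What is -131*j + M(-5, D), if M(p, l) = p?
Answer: -11926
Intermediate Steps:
-131*j + M(-5, D) = -131*91 - 5 = -11921 - 5 = -11926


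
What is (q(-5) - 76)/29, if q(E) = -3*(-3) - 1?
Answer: -68/29 ≈ -2.3448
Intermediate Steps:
q(E) = 8 (q(E) = 9 - 1 = 8)
(q(-5) - 76)/29 = (8 - 76)/29 = (1/29)*(-68) = -68/29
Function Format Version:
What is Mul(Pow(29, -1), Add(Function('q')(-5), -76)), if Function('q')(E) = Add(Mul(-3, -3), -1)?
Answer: Rational(-68, 29) ≈ -2.3448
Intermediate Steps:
Function('q')(E) = 8 (Function('q')(E) = Add(9, -1) = 8)
Mul(Pow(29, -1), Add(Function('q')(-5), -76)) = Mul(Pow(29, -1), Add(8, -76)) = Mul(Rational(1, 29), -68) = Rational(-68, 29)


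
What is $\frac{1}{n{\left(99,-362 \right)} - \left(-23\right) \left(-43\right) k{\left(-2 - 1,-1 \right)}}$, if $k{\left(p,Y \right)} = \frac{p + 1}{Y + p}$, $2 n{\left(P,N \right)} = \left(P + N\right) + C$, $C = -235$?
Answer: $- \frac{2}{1487} \approx -0.001345$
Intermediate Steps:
$n{\left(P,N \right)} = - \frac{235}{2} + \frac{N}{2} + \frac{P}{2}$ ($n{\left(P,N \right)} = \frac{\left(P + N\right) - 235}{2} = \frac{\left(N + P\right) - 235}{2} = \frac{-235 + N + P}{2} = - \frac{235}{2} + \frac{N}{2} + \frac{P}{2}$)
$k{\left(p,Y \right)} = \frac{1 + p}{Y + p}$
$\frac{1}{n{\left(99,-362 \right)} - \left(-23\right) \left(-43\right) k{\left(-2 - 1,-1 \right)}} = \frac{1}{\left(- \frac{235}{2} + \frac{1}{2} \left(-362\right) + \frac{1}{2} \cdot 99\right) - \left(-23\right) \left(-43\right) \frac{1 - 3}{-1 - 3}} = \frac{1}{\left(- \frac{235}{2} - 181 + \frac{99}{2}\right) - 989 \frac{1 - 3}{-1 - 3}} = \frac{1}{-249 - 989 \frac{1}{-4} \left(-2\right)} = \frac{1}{-249 - 989 \left(\left(- \frac{1}{4}\right) \left(-2\right)\right)} = \frac{1}{-249 - 989 \cdot \frac{1}{2}} = \frac{1}{-249 - \frac{989}{2}} = \frac{1}{- \frac{1487}{2}} = - \frac{2}{1487}$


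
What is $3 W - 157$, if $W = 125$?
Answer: $218$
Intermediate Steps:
$3 W - 157 = 3 \cdot 125 - 157 = 375 - 157 = 218$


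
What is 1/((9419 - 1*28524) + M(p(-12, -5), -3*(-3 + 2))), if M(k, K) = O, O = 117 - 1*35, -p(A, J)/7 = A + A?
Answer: -1/19023 ≈ -5.2568e-5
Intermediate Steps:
p(A, J) = -14*A (p(A, J) = -7*(A + A) = -14*A)
O = 82 (O = 117 - 35 = 82)
M(k, K) = 82
1/((9419 - 1*28524) + M(p(-12, -5), -3*(-3 + 2))) = 1/((9419 - 1*28524) + 82) = 1/((9419 - 28524) + 82) = 1/(-19105 + 82) = 1/(-19023) = -1/19023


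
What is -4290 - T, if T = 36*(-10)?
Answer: -3930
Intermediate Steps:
T = -360
-4290 - T = -4290 - 1*(-360) = -4290 + 360 = -3930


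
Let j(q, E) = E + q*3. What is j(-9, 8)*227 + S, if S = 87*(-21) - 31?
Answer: -6171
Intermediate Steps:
j(q, E) = E + 3*q
S = -1858 (S = -1827 - 31 = -1858)
j(-9, 8)*227 + S = (8 + 3*(-9))*227 - 1858 = (8 - 27)*227 - 1858 = -19*227 - 1858 = -4313 - 1858 = -6171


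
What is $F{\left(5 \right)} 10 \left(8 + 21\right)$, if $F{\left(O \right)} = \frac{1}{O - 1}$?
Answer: $\frac{145}{2} \approx 72.5$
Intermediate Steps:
$F{\left(O \right)} = \frac{1}{-1 + O}$
$F{\left(5 \right)} 10 \left(8 + 21\right) = \frac{1}{-1 + 5} \cdot 10 \left(8 + 21\right) = \frac{1}{4} \cdot 10 \cdot 29 = \frac{5}{2} \cdot 29 = \frac{145}{2}$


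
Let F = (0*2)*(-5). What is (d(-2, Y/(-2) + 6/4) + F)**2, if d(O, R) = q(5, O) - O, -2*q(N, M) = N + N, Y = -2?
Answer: 9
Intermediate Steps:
q(N, M) = -N (q(N, M) = -(N + N)/2 = -N)
d(O, R) = -5 - O (d(O, R) = -1*5 - O = -5 - O)
F = 0 (F = 0*(-5) = 0)
(d(-2, Y/(-2) + 6/4) + F)**2 = ((-5 - 1*(-2)) + 0)**2 = ((-5 + 2) + 0)**2 = (-3 + 0)**2 = (-3)**2 = 9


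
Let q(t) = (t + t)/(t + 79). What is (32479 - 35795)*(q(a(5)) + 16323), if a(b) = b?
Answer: -1136676718/21 ≈ -5.4127e+7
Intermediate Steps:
q(t) = 2*t/(79 + t) (q(t) = (2*t)/(79 + t) = 2*t/(79 + t))
(32479 - 35795)*(q(a(5)) + 16323) = (32479 - 35795)*(2*5/(79 + 5) + 16323) = -3316*(2*5/84 + 16323) = -3316*(2*5*(1/84) + 16323) = -3316*(5/42 + 16323) = -3316*685571/42 = -1136676718/21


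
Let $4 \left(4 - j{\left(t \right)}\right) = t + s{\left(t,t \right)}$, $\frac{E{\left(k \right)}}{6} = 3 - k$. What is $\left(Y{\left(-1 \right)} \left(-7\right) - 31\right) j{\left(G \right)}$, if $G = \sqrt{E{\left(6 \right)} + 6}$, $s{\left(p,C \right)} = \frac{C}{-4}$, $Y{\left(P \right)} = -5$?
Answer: $16 - \frac{3 i \sqrt{3}}{2} \approx 16.0 - 2.5981 i$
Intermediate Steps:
$E{\left(k \right)} = 18 - 6 k$ ($E{\left(k \right)} = 6 \left(3 - k\right) = 18 - 6 k$)
$s{\left(p,C \right)} = - \frac{C}{4}$ ($s{\left(p,C \right)} = C \left(- \frac{1}{4}\right) = - \frac{C}{4}$)
$G = 2 i \sqrt{3}$ ($G = \sqrt{\left(18 - 36\right) + 6} = \sqrt{-18 + 6} = \sqrt{-12} = 2 i \sqrt{3} \approx 3.4641 i$)
$j{\left(t \right)} = 4 - \frac{3 t}{16}$ ($j{\left(t \right)} = 4 - \frac{t - \frac{t}{4}}{4} = 4 - \frac{\frac{3}{4} t}{4} = 4 - \frac{3 t}{16}$)
$\left(Y{\left(-1 \right)} \left(-7\right) - 31\right) j{\left(G \right)} = \left(\left(-5\right) \left(-7\right) - 31\right) \left(4 - \frac{3 \cdot 2 i \sqrt{3}}{16}\right) = \left(35 - 31\right) \left(4 - \frac{3 i \sqrt{3}}{8}\right) = 4 \left(4 - \frac{3 i \sqrt{3}}{8}\right) = 16 - \frac{3 i \sqrt{3}}{2}$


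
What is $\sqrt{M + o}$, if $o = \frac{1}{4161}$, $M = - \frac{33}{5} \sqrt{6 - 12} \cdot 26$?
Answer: $\frac{\sqrt{104025 - 74276721090 i \sqrt{6}}}{20805} \approx 14.497 - 14.497 i$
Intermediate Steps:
$M = - \frac{858 i \sqrt{6}}{5}$ ($M = \left(-33\right) \frac{1}{5} \sqrt{6 - 12} \cdot 26 = - \frac{33 \sqrt{6 - 12}}{5} \cdot 26 = - \frac{33 \sqrt{-6}}{5} \cdot 26 = - \frac{33 i \sqrt{6}}{5} \cdot 26 = - \frac{858 i \sqrt{6}}{5} \approx - 420.33 i$)
$o = \frac{1}{4161} \approx 0.00024033$
$\sqrt{M + o} = \sqrt{- \frac{858 i \sqrt{6}}{5} + \frac{1}{4161}} = \sqrt{\frac{1}{4161} - \frac{858 i \sqrt{6}}{5}}$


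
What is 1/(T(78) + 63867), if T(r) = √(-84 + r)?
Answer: 21289/1359664565 - I*√6/4078993695 ≈ 1.5658e-5 - 6.0051e-10*I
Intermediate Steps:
1/(T(78) + 63867) = 1/(√(-84 + 78) + 63867) = 1/(√(-6) + 63867) = 1/(I*√6 + 63867) = 1/(63867 + I*√6)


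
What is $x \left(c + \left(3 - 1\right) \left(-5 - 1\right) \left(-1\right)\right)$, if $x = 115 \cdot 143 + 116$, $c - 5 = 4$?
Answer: $347781$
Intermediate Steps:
$c = 9$ ($c = 5 + 4 = 9$)
$x = 16561$ ($x = 16445 + 116 = 16561$)
$x \left(c + \left(3 - 1\right) \left(-5 - 1\right) \left(-1\right)\right) = 16561 \left(9 + \left(3 - 1\right) \left(-5 - 1\right) \left(-1\right)\right) = 16561 \left(9 + 2 \left(-6\right) \left(-1\right)\right) = 16561 \left(9 - -12\right) = 16561 \left(9 + 12\right) = 16561 \cdot 21 = 347781$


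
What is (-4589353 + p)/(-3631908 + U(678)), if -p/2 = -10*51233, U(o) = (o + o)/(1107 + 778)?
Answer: 2239815435/2282048408 ≈ 0.98149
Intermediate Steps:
U(o) = 2*o/1885 (U(o) = (2*o)/1885 = (2*o)*(1/1885) = 2*o/1885)
p = 1024660 (p = -(-20)*51233 = -2*(-512330) = 1024660)
(-4589353 + p)/(-3631908 + U(678)) = (-4589353 + 1024660)/(-3631908 + (2/1885)*678) = -3564693/(-3631908 + 1356/1885) = -3564693/(-6846145224/1885) = -3564693*(-1885/6846145224) = 2239815435/2282048408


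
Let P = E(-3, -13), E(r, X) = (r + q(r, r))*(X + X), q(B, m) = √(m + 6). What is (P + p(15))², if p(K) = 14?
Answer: 10492 - 4784*√3 ≈ 2205.9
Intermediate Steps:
q(B, m) = √(6 + m)
E(r, X) = 2*X*(r + √(6 + r)) (E(r, X) = (r + √(6 + r))*(X + X) = (r + √(6 + r))*(2*X) = 2*X*(r + √(6 + r)))
P = 78 - 26*√3 (P = 2*(-13)*(-3 + √(6 - 3)) = 2*(-13)*(-3 + √3) = 78 - 26*√3 ≈ 32.967)
(P + p(15))² = ((78 - 26*√3) + 14)² = (92 - 26*√3)²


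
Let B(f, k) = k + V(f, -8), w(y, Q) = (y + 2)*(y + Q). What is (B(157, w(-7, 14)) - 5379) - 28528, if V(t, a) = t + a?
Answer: -33793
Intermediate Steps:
V(t, a) = a + t
w(y, Q) = (2 + y)*(Q + y)
B(f, k) = -8 + f + k (B(f, k) = k + (-8 + f) = -8 + f + k)
(B(157, w(-7, 14)) - 5379) - 28528 = ((-8 + 157 + ((-7)**2 + 2*14 + 2*(-7) + 14*(-7))) - 5379) - 28528 = ((-8 + 157 + (49 + 28 - 14 - 98)) - 5379) - 28528 = ((-8 + 157 - 35) - 5379) - 28528 = (114 - 5379) - 28528 = -5265 - 28528 = -33793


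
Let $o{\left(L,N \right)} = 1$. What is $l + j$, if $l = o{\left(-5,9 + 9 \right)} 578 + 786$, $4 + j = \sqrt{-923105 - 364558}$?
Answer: $1360 + i \sqrt{1287663} \approx 1360.0 + 1134.8 i$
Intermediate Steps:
$j = -4 + i \sqrt{1287663}$ ($j = -4 + \sqrt{-923105 - 364558} = -4 + \sqrt{-1287663} = -4 + i \sqrt{1287663} \approx -4.0 + 1134.8 i$)
$l = 1364$ ($l = 1 \cdot 578 + 786 = 578 + 786 = 1364$)
$l + j = 1364 - \left(4 - i \sqrt{1287663}\right) = 1360 + i \sqrt{1287663}$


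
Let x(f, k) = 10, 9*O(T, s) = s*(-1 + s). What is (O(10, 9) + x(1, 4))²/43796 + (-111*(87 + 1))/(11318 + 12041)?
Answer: -105057753/255757691 ≈ -0.41077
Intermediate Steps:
O(T, s) = s*(-1 + s)/9 (O(T, s) = (s*(-1 + s))/9 = s*(-1 + s)/9)
(O(10, 9) + x(1, 4))²/43796 + (-111*(87 + 1))/(11318 + 12041) = ((⅑)*9*(-1 + 9) + 10)²/43796 + (-111*(87 + 1))/(11318 + 12041) = ((⅑)*9*8 + 10)²*(1/43796) - 111*88/23359 = (8 + 10)²*(1/43796) - 9768*1/23359 = 18²*(1/43796) - 9768/23359 = 324*(1/43796) - 9768/23359 = 81/10949 - 9768/23359 = -105057753/255757691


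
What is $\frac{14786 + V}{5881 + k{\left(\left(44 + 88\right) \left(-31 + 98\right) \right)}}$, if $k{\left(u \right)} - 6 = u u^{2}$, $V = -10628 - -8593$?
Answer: $\frac{12751}{691745281471} \approx 1.8433 \cdot 10^{-8}$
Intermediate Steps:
$V = -2035$ ($V = -10628 + 8593 = -2035$)
$k{\left(u \right)} = 6 + u^{3}$ ($k{\left(u \right)} = 6 + u u^{2} = 6 + u^{3}$)
$\frac{14786 + V}{5881 + k{\left(\left(44 + 88\right) \left(-31 + 98\right) \right)}} = \frac{14786 - 2035}{5881 + \left(6 + \left(\left(44 + 88\right) \left(-31 + 98\right)\right)^{3}\right)} = \frac{12751}{5881 + \left(6 + \left(132 \cdot 67\right)^{3}\right)} = \frac{12751}{5881 + \left(6 + 8844^{3}\right)} = \frac{12751}{5881 + \left(6 + 691745275584\right)} = \frac{12751}{5881 + 691745275590} = \frac{12751}{691745281471}$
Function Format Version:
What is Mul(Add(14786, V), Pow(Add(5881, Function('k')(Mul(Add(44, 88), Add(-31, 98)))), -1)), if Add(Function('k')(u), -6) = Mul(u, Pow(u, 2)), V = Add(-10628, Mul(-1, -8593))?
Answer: Rational(12751, 691745281471) ≈ 1.8433e-8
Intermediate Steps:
V = -2035 (V = Add(-10628, 8593) = -2035)
Function('k')(u) = Add(6, Pow(u, 3)) (Function('k')(u) = Add(6, Mul(u, Pow(u, 2))) = Add(6, Pow(u, 3)))
Mul(Add(14786, V), Pow(Add(5881, Function('k')(Mul(Add(44, 88), Add(-31, 98)))), -1)) = Mul(Add(14786, -2035), Pow(Add(5881, Add(6, Pow(Mul(Add(44, 88), Add(-31, 98)), 3))), -1)) = Mul(12751, Pow(Add(5881, Add(6, Pow(Mul(132, 67), 3))), -1)) = Mul(12751, Pow(Add(5881, Add(6, Pow(8844, 3))), -1)) = Mul(12751, Pow(Add(5881, Add(6, 691745275584)), -1)) = Mul(12751, Pow(Add(5881, 691745275590), -1)) = Mul(12751, Pow(691745281471, -1)) = Mul(12751, Rational(1, 691745281471)) = Rational(12751, 691745281471)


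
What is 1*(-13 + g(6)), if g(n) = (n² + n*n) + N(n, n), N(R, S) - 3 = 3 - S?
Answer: 59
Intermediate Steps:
N(R, S) = 6 - S (N(R, S) = 3 + (3 - S) = 6 - S)
g(n) = 6 - n + 2*n² (g(n) = (n² + n*n) + (6 - n) = (n² + n²) + (6 - n) = 2*n² + (6 - n) = 6 - n + 2*n²)
1*(-13 + g(6)) = 1*(-13 + (6 - 1*6 + 2*6²)) = 1*(-13 + (6 - 6 + 2*36)) = 1*(-13 + (6 - 6 + 72)) = 1*(-13 + 72) = 1*59 = 59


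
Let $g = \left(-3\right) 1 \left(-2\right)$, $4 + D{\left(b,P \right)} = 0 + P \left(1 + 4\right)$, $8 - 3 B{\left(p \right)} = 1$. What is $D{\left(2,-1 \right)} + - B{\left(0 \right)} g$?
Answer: $-23$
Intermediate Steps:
$B{\left(p \right)} = \frac{7}{3}$ ($B{\left(p \right)} = \frac{8}{3} - \frac{1}{3} = \frac{7}{3}$)
$D{\left(b,P \right)} = -4 + 5 P$ ($D{\left(b,P \right)} = -4 + \left(0 + P \left(1 + 4\right)\right) = -4 + \left(0 + P 5\right) = -4 + \left(0 + 5 P\right) = -4 + 5 P$)
$g = 6$ ($g = \left(-3\right) \left(-2\right) = 6$)
$D{\left(2,-1 \right)} + - B{\left(0 \right)} g = \left(-4 + 5 \left(-1\right)\right) + \left(-1\right) \frac{7}{3} \cdot 6 = \left(-4 - 5\right) - 14 = -9 - 14 = -23$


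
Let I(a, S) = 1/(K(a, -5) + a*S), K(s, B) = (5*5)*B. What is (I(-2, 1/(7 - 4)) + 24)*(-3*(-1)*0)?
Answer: 0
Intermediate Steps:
K(s, B) = 25*B
I(a, S) = 1/(-125 + S*a) (I(a, S) = 1/(25*(-5) + a*S) = 1/(-125 + S*a))
(I(-2, 1/(7 - 4)) + 24)*(-3*(-1)*0) = (1/(-125 - 2/(7 - 4)) + 24)*(-3*(-1)*0) = (1/(-125 - 2/3) + 24)*(3*0) = (1/(-125 + (⅓)*(-2)) + 24)*0 = (1/(-125 - ⅔) + 24)*0 = (1/(-377/3) + 24)*0 = (-3/377 + 24)*0 = (9045/377)*0 = 0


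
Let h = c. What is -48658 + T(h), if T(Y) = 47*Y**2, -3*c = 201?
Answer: 162325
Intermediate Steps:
c = -67 (c = -1/3*201 = -67)
h = -67
-48658 + T(h) = -48658 + 47*(-67)**2 = -48658 + 47*4489 = -48658 + 210983 = 162325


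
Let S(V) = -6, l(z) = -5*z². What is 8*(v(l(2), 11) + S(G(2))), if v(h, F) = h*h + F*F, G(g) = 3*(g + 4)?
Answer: 4120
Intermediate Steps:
G(g) = 12 + 3*g (G(g) = 3*(4 + g) = 12 + 3*g)
v(h, F) = F² + h² (v(h, F) = h² + F² = F² + h²)
8*(v(l(2), 11) + S(G(2))) = 8*((11² + (-5*2²)²) - 6) = 8*((121 + (-5*4)²) - 6) = 8*((121 + (-20)²) - 6) = 8*((121 + 400) - 6) = 8*(521 - 6) = 8*515 = 4120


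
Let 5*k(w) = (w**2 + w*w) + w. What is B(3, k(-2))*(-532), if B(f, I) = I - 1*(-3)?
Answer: -11172/5 ≈ -2234.4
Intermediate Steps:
k(w) = w/5 + 2*w**2/5 (k(w) = ((w**2 + w*w) + w)/5 = ((w**2 + w**2) + w)/5 = (2*w**2 + w)/5 = (w + 2*w**2)/5 = w/5 + 2*w**2/5)
B(f, I) = 3 + I (B(f, I) = I + 3 = 3 + I)
B(3, k(-2))*(-532) = (3 + (1/5)*(-2)*(1 + 2*(-2)))*(-532) = (3 + (1/5)*(-2)*(1 - 4))*(-532) = (3 + (1/5)*(-2)*(-3))*(-532) = (3 + 6/5)*(-532) = (21/5)*(-532) = -11172/5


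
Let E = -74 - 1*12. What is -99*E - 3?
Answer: 8511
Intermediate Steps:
E = -86 (E = -74 - 12 = -86)
-99*E - 3 = -99*(-86) - 3 = 8514 - 3 = 8511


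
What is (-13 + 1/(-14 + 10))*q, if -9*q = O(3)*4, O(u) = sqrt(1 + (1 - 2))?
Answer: 0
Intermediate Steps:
O(u) = 0 (O(u) = sqrt(1 - 1) = sqrt(0) = 0)
q = 0 (q = -0*4 = -1/9*0 = 0)
(-13 + 1/(-14 + 10))*q = (-13 + 1/(-14 + 10))*0 = (-13 + 1/(-4))*0 = (-13 - 1/4)*0 = -53/4*0 = 0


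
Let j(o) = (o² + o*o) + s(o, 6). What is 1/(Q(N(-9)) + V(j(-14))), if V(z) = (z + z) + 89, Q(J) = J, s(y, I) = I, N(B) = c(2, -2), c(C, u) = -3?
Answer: 1/882 ≈ 0.0011338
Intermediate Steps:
N(B) = -3
j(o) = 6 + 2*o² (j(o) = (o² + o*o) + 6 = (o² + o²) + 6 = 2*o² + 6 = 6 + 2*o²)
V(z) = 89 + 2*z (V(z) = 2*z + 89 = 89 + 2*z)
1/(Q(N(-9)) + V(j(-14))) = 1/(-3 + (89 + 2*(6 + 2*(-14)²))) = 1/(-3 + (89 + 2*(6 + 2*196))) = 1/(-3 + (89 + 2*(6 + 392))) = 1/(-3 + (89 + 2*398)) = 1/(-3 + (89 + 796)) = 1/(-3 + 885) = 1/882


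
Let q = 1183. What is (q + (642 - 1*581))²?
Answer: 1547536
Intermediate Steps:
(q + (642 - 1*581))² = (1183 + (642 - 1*581))² = (1183 + (642 - 581))² = (1183 + 61)² = 1244² = 1547536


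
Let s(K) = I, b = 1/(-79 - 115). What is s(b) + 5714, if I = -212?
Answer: 5502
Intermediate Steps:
b = -1/194 (b = 1/(-194) = -1/194 ≈ -0.0051546)
s(K) = -212
s(b) + 5714 = -212 + 5714 = 5502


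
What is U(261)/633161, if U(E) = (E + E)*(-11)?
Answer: -5742/633161 ≈ -0.0090688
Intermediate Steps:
U(E) = -22*E (U(E) = (2*E)*(-11) = -22*E)
U(261)/633161 = -22*261/633161 = -5742*1/633161 = -5742/633161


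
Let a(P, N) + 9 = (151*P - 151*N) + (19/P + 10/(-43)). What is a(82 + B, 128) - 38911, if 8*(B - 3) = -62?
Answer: -2475805859/53148 ≈ -46583.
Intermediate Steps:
B = -19/4 (B = 3 + (⅛)*(-62) = 3 - 31/4 = -19/4 ≈ -4.7500)
a(P, N) = -397/43 - 151*N + 19/P + 151*P (a(P, N) = -9 + ((151*P - 151*N) + (19/P + 10/(-43))) = -9 + ((-151*N + 151*P) + (19/P + 10*(-1/43))) = -9 + ((-151*N + 151*P) + (19/P - 10/43)) = -9 + ((-151*N + 151*P) + (-10/43 + 19/P)) = -9 + (-10/43 - 151*N + 19/P + 151*P) = -397/43 - 151*N + 19/P + 151*P)
a(82 + B, 128) - 38911 = (-397/43 - 151*128 + 19/(82 - 19/4) + 151*(82 - 19/4)) - 38911 = (-397/43 - 19328 + 19/(309/4) + 151*(309/4)) - 38911 = (-397/43 - 19328 + 19*(4/309) + 46659/4) - 38911 = (-397/43 - 19328 + 76/309 + 46659/4) - 38911 = -407764031/53148 - 38911 = -2475805859/53148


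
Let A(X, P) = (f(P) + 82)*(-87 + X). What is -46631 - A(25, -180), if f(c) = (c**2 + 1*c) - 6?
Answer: 1955721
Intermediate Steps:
f(c) = -6 + c + c**2 (f(c) = (c**2 + c) - 6 = (c + c**2) - 6 = -6 + c + c**2)
A(X, P) = (-87 + X)*(76 + P + P**2) (A(X, P) = ((-6 + P + P**2) + 82)*(-87 + X) = (76 + P + P**2)*(-87 + X) = (-87 + X)*(76 + P + P**2))
-46631 - A(25, -180) = -46631 - (-6612 - 87*(-180) - 87*(-180)**2 + 82*25 + 25*(-6 - 180 + (-180)**2)) = -46631 - (-6612 + 15660 - 87*32400 + 2050 + 25*(-6 - 180 + 32400)) = -46631 - (-6612 + 15660 - 2818800 + 2050 + 25*32214) = -46631 - (-6612 + 15660 - 2818800 + 2050 + 805350) = -46631 - 1*(-2002352) = -46631 + 2002352 = 1955721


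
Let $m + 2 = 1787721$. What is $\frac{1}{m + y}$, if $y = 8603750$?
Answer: $\frac{1}{10391469} \approx 9.6233 \cdot 10^{-8}$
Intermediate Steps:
$m = 1787719$ ($m = -2 + 1787721 = 1787719$)
$\frac{1}{m + y} = \frac{1}{1787719 + 8603750} = \frac{1}{10391469}$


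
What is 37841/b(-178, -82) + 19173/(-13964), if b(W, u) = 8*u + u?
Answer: -271280699/5152716 ≈ -52.648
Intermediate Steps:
b(W, u) = 9*u
37841/b(-178, -82) + 19173/(-13964) = 37841/((9*(-82))) + 19173/(-13964) = 37841/(-738) + 19173*(-1/13964) = 37841*(-1/738) - 19173/13964 = -37841/738 - 19173/13964 = -271280699/5152716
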